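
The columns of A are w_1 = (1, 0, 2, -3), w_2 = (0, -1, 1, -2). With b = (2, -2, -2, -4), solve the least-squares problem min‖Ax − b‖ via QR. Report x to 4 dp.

x = (-0.2000, 1.6000)

w_1 = (1, 0, 2, -3); ‖w_1‖ = 3.7417, so q_1 = (0.2673, 0.0000, 0.5345, -0.8018).
q_1·w_2 = 0.2673·0 + 0.0000·(-1) + 0.5345·1 + (-0.8018)·(-2) = 2.1381.
u_2 = w_2 − 2.1381·q_1 = (-0.5714, -1.0000, -0.1429, -0.2857).
‖u_2‖ = 1.1952, so q_2 = (-0.4781, -0.8367, -0.1195, -0.2390).
Qᵀb = (2.6726, 1.9124).
Back-substitute: x_2 = 1.9124/1.1952 = 1.6000.
x_1 = (2.6726 − 2.1381·1.6000)/3.7417 = -0.2000.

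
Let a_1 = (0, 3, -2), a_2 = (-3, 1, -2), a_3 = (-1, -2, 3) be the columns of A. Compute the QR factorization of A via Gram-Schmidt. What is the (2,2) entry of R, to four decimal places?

a_1 = (0, 3, -2); ‖a_1‖ = 3.6056, so e_1 = (0.0000, 0.8321, -0.5547).
e_1·a_2 = 0.0000·(-3) + 0.8321·1 + (-0.5547)·(-2) = 1.9415.
u_2 = a_2 − 1.9415·e_1 = (-3.0000, -0.6154, -0.9231).
r_{22} = ‖u_2‖ = 3.1986.

r_{22} = 3.1986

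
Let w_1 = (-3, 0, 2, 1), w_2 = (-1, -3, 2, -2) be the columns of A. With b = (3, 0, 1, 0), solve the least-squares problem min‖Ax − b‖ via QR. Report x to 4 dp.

x = (-0.5330, 0.0925)

w_1 = (-3, 0, 2, 1); ‖w_1‖ = 3.7417, so q_1 = (-0.8018, 0.0000, 0.5345, 0.2673).
q_1·w_2 = (-0.8018)·(-1) + 0.0000·(-3) + 0.5345·2 + 0.2673·(-2) = 1.3363.
u_2 = w_2 − 1.3363·q_1 = (0.0714, -3.0000, 1.2857, -2.3571).
‖u_2‖ = 4.0267, so q_2 = (0.0177, -0.7450, 0.3193, -0.5854).
Qᵀb = (-1.8708, 0.3725).
Back-substitute: x_2 = 0.3725/4.0267 = 0.0925.
x_1 = (-1.8708 − 1.3363·0.0925)/3.7417 = -0.5330.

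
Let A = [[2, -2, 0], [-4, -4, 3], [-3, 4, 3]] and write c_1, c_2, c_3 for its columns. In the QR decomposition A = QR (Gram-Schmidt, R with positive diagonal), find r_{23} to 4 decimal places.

r_{23} = 0.0000

c_1 = (2, -4, -3); ‖c_1‖ = 5.3852, so q_1 = (0.3714, -0.7428, -0.5571).
q_1·c_2 = 0.3714·(-2) + (-0.7428)·(-4) + (-0.5571)·4 = 0.0000.
u_2 = c_2 + 0.0000·q_1 = (-2.0000, -4.0000, 4.0000).
‖u_2‖ = 6.0000, so q_2 = (-0.3333, -0.6667, 0.6667).
r_{23} = q_2·c_3 = 0.0000.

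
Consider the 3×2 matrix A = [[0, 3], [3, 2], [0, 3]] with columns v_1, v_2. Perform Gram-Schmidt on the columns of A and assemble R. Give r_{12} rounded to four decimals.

r_{12} = 2.0000

v_1 = (0, 3, 0); ‖v_1‖ = 3.0000, so e_1 = (0.0000, 1.0000, 0.0000).
r_{12} = e_1·v_2 = 2.0000.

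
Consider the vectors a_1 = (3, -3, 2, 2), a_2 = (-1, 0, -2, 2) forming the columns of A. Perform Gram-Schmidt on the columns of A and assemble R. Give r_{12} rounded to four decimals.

r_{12} = -0.5883

e_1 = a_1/‖a_1‖ = (3, -3, 2, 2)/5.0990 = (0.5883, -0.5883, 0.3922, 0.3922).
r_{12} = e_1·a_2 = -0.5883.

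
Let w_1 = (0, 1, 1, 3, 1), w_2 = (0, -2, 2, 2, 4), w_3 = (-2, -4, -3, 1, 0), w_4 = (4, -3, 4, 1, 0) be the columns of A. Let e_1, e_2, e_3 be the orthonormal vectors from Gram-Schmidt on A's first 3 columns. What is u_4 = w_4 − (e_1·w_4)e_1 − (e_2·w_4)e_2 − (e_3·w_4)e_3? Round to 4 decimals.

w_1 = (0, 1, 1, 3, 1); ‖w_1‖ = 3.4641, so e_1 = (0.0000, 0.2887, 0.2887, 0.8660, 0.2887).
e_1·w_2 = 0.0000·0 + 0.2887·(-2) + 0.2887·2 + 0.8660·2 + 0.2887·4 = 2.8868.
u_2 = w_2 − 2.8868·e_1 = (0.0000, -2.8333, 1.1667, -0.5000, 3.1667).
‖u_2‖ = 4.4347, so e_2 = (0.0000, -0.6389, 0.2631, -0.1127, 0.7141).
e_1·w_3 = 0.0000·(-2) + 0.2887·(-4) + 0.2887·(-3) + 0.8660·1 + 0.2887·0 = -1.1547; e_2·w_3 = 0.0000·(-2) + (-0.6389)·(-4) + 0.2631·(-3) + (-0.1127)·1 + 0.7141·0 = 1.6536.
u_3 = w_3 + 1.1547·e_1 − 1.6536·e_2 = (-2.0000, -2.6102, -3.1017, 2.1864, -0.8475).
‖u_3‖ = 5.0924, so e_3 = (-0.3927, -0.5126, -0.6091, 0.4294, -0.1664).
e_1·w_4 = 0.0000·4 + 0.2887·(-3) + 0.2887·4 + 0.8660·1 + 0.2887·0 = 1.1547; e_2·w_4 = 0.0000·4 + (-0.6389)·(-3) + 0.2631·4 + (-0.1127)·1 + 0.7141·0 = 2.8563; e_3·w_4 = (-0.3927)·4 + (-0.5126)·(-3) + (-0.6091)·4 + 0.4294·1 + (-0.1664)·0 = -2.0403.
u_4 = w_4 − 1.1547·e_1 − 2.8563·e_2 + 2.0403·e_3 = (3.1987, -2.5542, 1.6725, 1.1980, -2.7124).

u_4 = (3.1987, -2.5542, 1.6725, 1.1980, -2.7124)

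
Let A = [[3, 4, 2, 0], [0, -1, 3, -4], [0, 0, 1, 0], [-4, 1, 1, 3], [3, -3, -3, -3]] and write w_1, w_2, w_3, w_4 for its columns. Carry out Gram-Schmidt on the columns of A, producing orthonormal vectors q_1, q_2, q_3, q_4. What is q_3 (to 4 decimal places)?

w_1 = (3, 0, 0, -4, 3); ‖w_1‖ = 5.8310, so q_1 = (0.5145, 0.0000, 0.0000, -0.6860, 0.5145).
q_1·w_2 = 0.5145·4 + 0.0000·(-1) + 0.0000·0 + (-0.6860)·1 + 0.5145·(-3) = -0.1715.
u_2 = w_2 + 0.1715·q_1 = (4.0882, -1.0000, 0.0000, 0.8824, -2.9118).
‖u_2‖ = 5.1933, so q_2 = (0.7872, -0.1926, 0.0000, 0.1699, -0.5607).
q_1·w_3 = 0.5145·2 + 0.0000·3 + 0.0000·1 + (-0.6860)·1 + 0.5145·(-3) = -1.2005; q_2·w_3 = 0.7872·2 + (-0.1926)·3 + 0.0000·1 + 0.1699·1 + (-0.5607)·(-3) = 2.8487.
u_3 = w_3 + 1.2005·q_1 − 2.8487·q_2 = (0.3751, 3.5485, 1.0000, -0.3075, -0.7852).
‖u_3‖ = 3.8005, so q_3 = (0.0987, 0.9337, 0.2631, -0.0809, -0.2066).

q_3 = (0.0987, 0.9337, 0.2631, -0.0809, -0.2066)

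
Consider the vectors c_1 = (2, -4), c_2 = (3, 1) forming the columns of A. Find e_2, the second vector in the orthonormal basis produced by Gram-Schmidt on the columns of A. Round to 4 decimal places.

e_2 = (0.8944, 0.4472)

c_1 = (2, -4); ‖c_1‖ = 4.4721, so e_1 = (0.4472, -0.8944).
e_1·c_2 = 0.4472·3 + (-0.8944)·1 = 0.4472.
u_2 = c_2 − 0.4472·e_1 = (2.8000, 1.4000).
‖u_2‖ = 3.1305, so e_2 = (0.8944, 0.4472).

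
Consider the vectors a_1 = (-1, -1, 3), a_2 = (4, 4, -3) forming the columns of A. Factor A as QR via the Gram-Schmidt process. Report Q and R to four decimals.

Q = [[-0.3015, 0.6396], [-0.3015, 0.6396], [0.9045, 0.4264]], R = [[3.3166, -5.1257], [0.0000, 3.8376]]

a_1 = (-1, -1, 3); ‖a_1‖ = 3.3166, so e_1 = (-0.3015, -0.3015, 0.9045).
e_1·a_2 = (-0.3015)·4 + (-0.3015)·4 + 0.9045·(-3) = -5.1257.
u_2 = a_2 + 5.1257·e_1 = (2.4545, 2.4545, 1.6364).
‖u_2‖ = 3.8376, so e_2 = (0.6396, 0.6396, 0.4264).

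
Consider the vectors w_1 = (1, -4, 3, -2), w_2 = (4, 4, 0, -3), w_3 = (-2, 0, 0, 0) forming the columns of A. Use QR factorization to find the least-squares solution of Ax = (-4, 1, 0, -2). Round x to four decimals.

w_1 = (1, -4, 3, -2); ‖w_1‖ = 5.4772, so q_1 = (0.1826, -0.7303, 0.5477, -0.3651).
q_1·w_2 = 0.1826·4 + (-0.7303)·4 + 0.5477·0 + (-0.3651)·(-3) = -1.0954.
u_2 = w_2 + 1.0954·q_1 = (4.2000, 3.2000, 0.6000, -3.4000).
‖u_2‖ = 6.3087, so q_2 = (0.6657, 0.5072, 0.0951, -0.5389).
q_1·w_3 = 0.1826·(-2) + (-0.7303)·0 + 0.5477·0 + (-0.3651)·0 = -0.3651; q_2·w_3 = 0.6657·(-2) + 0.5072·0 + 0.0951·0 + (-0.5389)·0 = -1.3315.
u_3 = w_3 + 0.3651·q_1 + 1.3315·q_2 = (-1.0469, 0.4087, 0.3266, -0.8509).
‖u_3‖ = 1.4470, so q_3 = (-0.7235, 0.2825, 0.2257, -0.5881).
Qᵀb = (-0.7303, -1.0779, 4.3526).
Back-substitute: x_3 = 4.3526/1.4470 = 3.0080.
x_2 = (-1.0779 + 1.3315·3.0080)/6.3087 = 0.4640.
x_1 = (-0.7303 + 1.0954·0.4640 + 0.3651·3.0080)/5.4772 = 0.1600.

x = (0.1600, 0.4640, 3.0080)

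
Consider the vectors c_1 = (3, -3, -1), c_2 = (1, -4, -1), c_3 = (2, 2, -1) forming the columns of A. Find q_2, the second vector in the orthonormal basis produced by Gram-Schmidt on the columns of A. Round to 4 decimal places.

c_1 = (3, -3, -1); ‖c_1‖ = 4.3589, so q_1 = (0.6882, -0.6882, -0.2294).
q_1·c_2 = 0.6882·1 + (-0.6882)·(-4) + (-0.2294)·(-1) = 3.6707.
u_2 = c_2 − 3.6707·q_1 = (-1.5263, -1.4737, -0.1579).
‖u_2‖ = 2.1275, so q_2 = (-0.7174, -0.6927, -0.0742).

q_2 = (-0.7174, -0.6927, -0.0742)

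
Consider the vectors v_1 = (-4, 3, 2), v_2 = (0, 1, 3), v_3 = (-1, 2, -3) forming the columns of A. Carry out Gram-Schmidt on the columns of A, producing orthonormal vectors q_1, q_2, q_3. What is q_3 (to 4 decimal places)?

q_3 = (0.4842, 0.8301, -0.2767)

q_1 = v_1/‖v_1‖ = (-4, 3, 2)/5.3852 = (-0.7428, 0.5571, 0.3714).
r_{12} = q_1·v_2 = 1.6713.
u_2 = v_2 − 1.6713·q_1 = (1.2414, 0.0690, 2.3793).
‖u_2‖ = 2.6846, so q_2 = (0.4624, 0.0257, 0.8863).
r_{13} = q_1·v_3 = 0.7428; r_{23} = q_2·v_3 = -3.0699.
u_3 = v_3 − 0.7428·q_1 + 3.0699·q_2 = (0.9713, 1.6651, -0.5550).
‖u_3‖ = 2.0060, so q_3 = (0.4842, 0.8301, -0.2767).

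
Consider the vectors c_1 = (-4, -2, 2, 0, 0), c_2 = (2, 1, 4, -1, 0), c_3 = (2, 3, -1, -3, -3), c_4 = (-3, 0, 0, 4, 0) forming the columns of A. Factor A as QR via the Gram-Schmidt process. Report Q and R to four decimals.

e_1 = c_1/‖c_1‖ = (-4, -2, 2, 0, 0)/4.8990 = (-0.8165, -0.4082, 0.4082, 0.0000, 0.0000).
r_{12} = e_1·c_2 = -0.4082.
u_2 = c_2 + 0.4082·e_1 = (1.6667, 0.8333, 4.1667, -1.0000, 0.0000).
‖u_2‖ = 4.6726, so e_2 = (0.3567, 0.1783, 0.8917, -0.2140, 0.0000).
r_{13} = e_1·c_3 = -3.2660; r_{23} = e_2·c_3 = 0.9987.
u_3 = c_3 + 3.2660·e_1 − 0.9987·e_2 = (-1.0229, 1.4885, -0.5573, -2.7863, -3.0000).
‖u_3‖ = 4.5095, so e_3 = (-0.2268, 0.3301, -0.1236, -0.6179, -0.6653).
r_{14} = e_1·c_4 = 2.4495; r_{24} = e_2·c_4 = -1.9261; r_{34} = e_3·c_4 = -1.7909.
u_4 = c_4 − 2.4495·e_1 + 1.9261·e_2 + 1.7909·e_3 = (-0.7192, 1.9347, 0.4962, 2.4812, -1.1914).
‖u_4‖ = 3.4760, so e_4 = (-0.2069, 0.5566, 0.1428, 0.7138, -0.3428).

Q = [[-0.8165, 0.3567, -0.2268, -0.2069], [-0.4082, 0.1783, 0.3301, 0.5566], [0.4082, 0.8917, -0.1236, 0.1428], [0.0000, -0.2140, -0.6179, 0.7138], [0.0000, 0.0000, -0.6653, -0.3428]], R = [[4.8990, -0.4082, -3.2660, 2.4495], [0.0000, 4.6726, 0.9987, -1.9261], [0.0000, 0.0000, 4.5095, -1.7909], [0.0000, 0.0000, 0.0000, 3.4760]]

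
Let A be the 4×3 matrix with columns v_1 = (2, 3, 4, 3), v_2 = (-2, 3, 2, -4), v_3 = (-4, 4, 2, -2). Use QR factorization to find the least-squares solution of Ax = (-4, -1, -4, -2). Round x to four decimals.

x = (-0.9935, -0.6993, 0.9085)

e_1 = v_1/‖v_1‖ = (2, 3, 4, 3)/6.1644 = (0.3244, 0.4867, 0.6489, 0.4867).
r_{12} = e_1·v_2 = 0.1622.
u_2 = v_2 − 0.1622·e_1 = (-2.0526, 2.9211, 1.8947, -4.0789).
‖u_2‖ = 5.7423, so e_2 = (-0.3575, 0.5087, 0.3300, -0.7103).
r_{13} = e_1·v_3 = 0.9733; r_{23} = e_2·v_3 = 5.5452.
u_3 = v_3 − 0.9733·e_1 − 5.5452·e_2 = (-2.3336, 0.7055, -0.4613, 1.4653).
‖u_3‖ = 2.8815, so e_3 = (-0.8098, 0.2448, -0.1601, 0.5085).
Qᵀb = (-5.3533, 1.0220, 2.6179).
Back-substitute: x_3 = 2.6179/2.8815 = 0.9085.
x_2 = (1.0220 − 5.5452·0.9085)/5.7423 = -0.6993.
x_1 = (-5.3533 − 0.1622·(-0.6993) − 0.9733·0.9085)/6.1644 = -0.9935.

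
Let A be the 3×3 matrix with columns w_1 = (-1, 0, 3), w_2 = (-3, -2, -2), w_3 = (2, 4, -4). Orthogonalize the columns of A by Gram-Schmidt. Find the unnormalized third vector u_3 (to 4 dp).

u_3 = (-1.4907, 2.7329, -0.4969)

w_1 = (-1, 0, 3); ‖w_1‖ = 3.1623, so e_1 = (-0.3162, 0.0000, 0.9487).
e_1·w_2 = (-0.3162)·(-3) + 0.0000·(-2) + 0.9487·(-2) = -0.9487.
u_2 = w_2 + 0.9487·e_1 = (-3.3000, -2.0000, -1.1000).
‖u_2‖ = 4.0125, so e_2 = (-0.8224, -0.4984, -0.2741).
e_1·w_3 = (-0.3162)·2 + 0.0000·4 + 0.9487·(-4) = -4.4272; e_2·w_3 = (-0.8224)·2 + (-0.4984)·4 + (-0.2741)·(-4) = -2.5421.
u_3 = w_3 + 4.4272·e_1 + 2.5421·e_2 = (-1.4907, 2.7329, -0.4969).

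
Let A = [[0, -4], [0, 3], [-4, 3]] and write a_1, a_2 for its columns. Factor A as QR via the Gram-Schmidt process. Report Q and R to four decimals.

Q = [[0.0000, -0.8000], [0.0000, 0.6000], [-1.0000, 0.0000]], R = [[4.0000, -3.0000], [0.0000, 5.0000]]

q_1 = a_1/‖a_1‖ = (0, 0, -4)/4.0000 = (0.0000, 0.0000, -1.0000).
r_{12} = q_1·a_2 = -3.0000.
u_2 = a_2 + 3.0000·q_1 = (-4.0000, 3.0000, 0.0000).
‖u_2‖ = 5.0000, so q_2 = (-0.8000, 0.6000, 0.0000).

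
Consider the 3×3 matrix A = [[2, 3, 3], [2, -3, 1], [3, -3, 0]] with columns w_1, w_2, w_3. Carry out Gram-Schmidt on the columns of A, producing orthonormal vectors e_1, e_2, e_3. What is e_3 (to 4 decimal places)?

w_1 = (2, 2, 3); ‖w_1‖ = 4.1231, so e_1 = (0.4851, 0.4851, 0.7276).
e_1·w_2 = 0.4851·3 + 0.4851·(-3) + 0.7276·(-3) = -2.1828.
u_2 = w_2 + 2.1828·e_1 = (4.0588, -1.9412, -1.4118).
‖u_2‖ = 4.7154, so e_2 = (0.8608, -0.4117, -0.2994).
e_1·w_3 = 0.4851·3 + 0.4851·1 + 0.7276·0 = 1.9403; e_2·w_3 = 0.8608·3 + (-0.4117)·1 + (-0.2994)·0 = 2.1706.
u_3 = w_3 − 1.9403·e_1 − 2.1706·e_2 = (0.1905, 0.9524, -0.7619).
‖u_3‖ = 1.2344, so e_3 = (0.1543, 0.7715, -0.6172).

e_3 = (0.1543, 0.7715, -0.6172)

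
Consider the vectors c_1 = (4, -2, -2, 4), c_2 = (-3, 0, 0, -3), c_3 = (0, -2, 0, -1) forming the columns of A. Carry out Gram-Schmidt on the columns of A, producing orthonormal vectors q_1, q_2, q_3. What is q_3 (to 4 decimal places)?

q_3 = (0.3162, -0.6325, 0.6325, -0.3162)

q_1 = c_1/‖c_1‖ = (4, -2, -2, 4)/6.3246 = (0.6325, -0.3162, -0.3162, 0.6325).
r_{12} = q_1·c_2 = -3.7947.
u_2 = c_2 + 3.7947·q_1 = (-0.6000, -1.2000, -1.2000, -0.6000).
‖u_2‖ = 1.8974, so q_2 = (-0.3162, -0.6325, -0.6325, -0.3162).
r_{13} = q_1·c_3 = 0.0000; r_{23} = q_2·c_3 = 1.5811.
u_3 = c_3 + 0.0000·q_1 − 1.5811·q_2 = (0.5000, -1.0000, 1.0000, -0.5000).
‖u_3‖ = 1.5811, so q_3 = (0.3162, -0.6325, 0.6325, -0.3162).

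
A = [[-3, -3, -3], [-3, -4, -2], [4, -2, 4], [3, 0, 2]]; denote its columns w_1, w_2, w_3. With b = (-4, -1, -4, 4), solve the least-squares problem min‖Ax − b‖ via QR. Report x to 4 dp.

x = (1.5229, 0.6756, -1.7099)

w_1 = (-3, -3, 4, 3); ‖w_1‖ = 6.5574, so q_1 = (-0.4575, -0.4575, 0.6100, 0.4575).
q_1·w_2 = (-0.4575)·(-3) + (-0.4575)·(-4) + 0.6100·(-2) + 0.4575·0 = 1.9825.
u_2 = w_2 − 1.9825·q_1 = (-2.0930, -3.0930, -3.2093, -0.9070).
‖u_2‖ = 5.0070, so q_2 = (-0.4180, -0.6177, -0.6410, -0.1811).
q_1·w_3 = (-0.4575)·(-3) + (-0.4575)·(-2) + 0.6100·4 + 0.4575·2 = 5.6424; q_2·w_3 = (-0.4180)·(-3) + (-0.6177)·(-2) + (-0.6410)·4 + (-0.1811)·2 = -0.4366.
u_3 = w_3 − 5.6424·q_1 + 0.4366·q_2 = (-0.6011, 0.3117, 0.2783, -0.6605).
‖u_3‖ = 0.9860, so q_3 = (-0.6097, 0.3161, 0.2822, -0.6699).
Qᵀb = (1.6775, 4.1291, -1.6860).
Back-substitute: x_3 = -1.6860/0.9860 = -1.7099.
x_2 = (4.1291 + 0.4366·(-1.7099))/5.0070 = 0.6756.
x_1 = (1.6775 − 1.9825·0.6756 − 5.6424·(-1.7099))/6.5574 = 1.5229.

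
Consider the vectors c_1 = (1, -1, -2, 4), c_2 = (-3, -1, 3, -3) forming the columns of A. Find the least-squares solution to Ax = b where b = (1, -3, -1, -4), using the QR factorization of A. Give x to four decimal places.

x = (-0.4630, -0.0093)

c_1 = (1, -1, -2, 4); ‖c_1‖ = 4.6904, so q_1 = (0.2132, -0.2132, -0.4264, 0.8528).
q_1·c_2 = 0.2132·(-3) + (-0.2132)·(-1) + (-0.4264)·3 + 0.8528·(-3) = -4.2640.
u_2 = c_2 + 4.2640·q_1 = (-2.0909, -1.9091, 1.1818, 0.6364).
‖u_2‖ = 3.1334, so q_2 = (-0.6673, -0.6093, 0.3772, 0.2031).
Qᵀb = (-2.1320, -0.0290).
Back-substitute: x_2 = -0.0290/3.1334 = -0.0093.
x_1 = (-2.1320 + 4.2640·(-0.0093))/4.6904 = -0.4630.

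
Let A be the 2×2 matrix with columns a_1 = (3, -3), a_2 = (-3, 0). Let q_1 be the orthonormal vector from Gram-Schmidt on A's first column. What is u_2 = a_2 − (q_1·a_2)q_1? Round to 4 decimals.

u_2 = (-1.5000, -1.5000)

a_1 = (3, -3); ‖a_1‖ = 4.2426, so q_1 = (0.7071, -0.7071).
q_1·a_2 = 0.7071·(-3) + (-0.7071)·0 = -2.1213.
u_2 = a_2 + 2.1213·q_1 = (-1.5000, -1.5000).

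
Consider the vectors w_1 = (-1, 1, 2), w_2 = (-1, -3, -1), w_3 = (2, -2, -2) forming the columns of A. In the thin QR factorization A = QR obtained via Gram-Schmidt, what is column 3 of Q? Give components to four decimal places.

q_3 = (0.7071, -0.4243, 0.5657)

w_1 = (-1, 1, 2); ‖w_1‖ = 2.4495, so q_1 = (-0.4082, 0.4082, 0.8165).
q_1·w_2 = (-0.4082)·(-1) + 0.4082·(-3) + 0.8165·(-1) = -1.6330.
u_2 = w_2 + 1.6330·q_1 = (-1.6667, -2.3333, 0.3333).
‖u_2‖ = 2.8868, so q_2 = (-0.5774, -0.8083, 0.1155).
q_1·w_3 = (-0.4082)·2 + 0.4082·(-2) + 0.8165·(-2) = -3.2660; q_2·w_3 = (-0.5774)·2 + (-0.8083)·(-2) + 0.1155·(-2) = 0.2309.
u_3 = w_3 + 3.2660·q_1 − 0.2309·q_2 = (0.8000, -0.4800, 0.6400).
‖u_3‖ = 1.1314, so q_3 = (0.7071, -0.4243, 0.5657).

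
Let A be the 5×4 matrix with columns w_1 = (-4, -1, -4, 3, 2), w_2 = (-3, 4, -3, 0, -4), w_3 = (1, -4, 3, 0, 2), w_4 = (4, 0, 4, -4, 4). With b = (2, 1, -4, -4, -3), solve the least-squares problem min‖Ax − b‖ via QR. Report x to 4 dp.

x = (-0.3962, -0.2452, -1.0224, -0.0552)

w_1 = (-4, -1, -4, 3, 2); ‖w_1‖ = 6.7823, so e_1 = (-0.5898, -0.1474, -0.5898, 0.4423, 0.2949).
e_1·w_2 = (-0.5898)·(-3) + (-0.1474)·4 + (-0.5898)·(-3) + 0.4423·0 + 0.2949·(-4) = 1.7693.
u_2 = w_2 − 1.7693·e_1 = (-1.9565, 4.2609, -1.9565, -0.7826, -4.5217).
‖u_2‖ = 6.8461, so e_2 = (-0.2858, 0.6224, -0.2858, -0.1143, -0.6605).
e_1·w_3 = (-0.5898)·1 + (-0.1474)·(-4) + (-0.5898)·3 + 0.4423·0 + 0.2949·2 = -1.1795; e_2·w_3 = (-0.2858)·1 + 0.6224·(-4) + (-0.2858)·3 + (-0.1143)·0 + (-0.6605)·2 = -4.9536.
u_3 = w_3 + 1.1795·e_1 + 4.9536·e_2 = (-1.1113, -1.0909, 0.8887, -0.0445, -0.9239).
‖u_3‖ = 2.0175, so e_3 = (-0.5508, -0.5407, 0.4405, -0.0221, -0.4579).
e_1·w_4 = (-0.5898)·4 + (-0.1474)·0 + (-0.5898)·4 + 0.4423·(-4) + 0.2949·4 = -5.3079; e_2·w_4 = (-0.2858)·4 + 0.6224·0 + (-0.2858)·4 + (-0.1143)·(-4) + (-0.6605)·4 = -4.4709; e_3·w_4 = (-0.5508)·4 + (-0.5407)·0 + 0.4405·4 + (-0.0221)·(-4) + (-0.4579)·4 = -2.1849.
u_4 = w_4 + 5.3079·e_1 + 4.4709·e_2 + 2.1849·e_3 = (-1.6117, 0.8186, 0.5542, -2.2115, 1.6117).
‖u_4‖ = 3.3261, so e_4 = (-0.4846, 0.2461, 0.1666, -0.6649, 0.4846).
Qᵀb = (-1.6219, 3.6326, -1.9421, -0.1836).
Back-substitute: x_4 = -0.1836/3.3261 = -0.0552.
x_3 = (-1.9421 + 2.1849·(-0.0552))/2.0175 = -1.0224.
x_2 = (3.6326 + 4.9536·(-1.0224) + 4.4709·(-0.0552))/6.8461 = -0.2452.
x_1 = (-1.6219 − 1.7693·(-0.2452) + 1.1795·(-1.0224) + 5.3079·(-0.0552))/6.7823 = -0.3962.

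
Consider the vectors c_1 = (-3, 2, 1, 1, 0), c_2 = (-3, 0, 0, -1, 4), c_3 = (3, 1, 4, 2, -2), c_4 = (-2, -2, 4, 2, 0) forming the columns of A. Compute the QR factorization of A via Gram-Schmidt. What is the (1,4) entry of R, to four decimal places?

r_{14} = 2.0656

e_1 = c_1/‖c_1‖ = (-3, 2, 1, 1, 0)/3.8730 = (-0.7746, 0.5164, 0.2582, 0.2582, 0.0000).
r_{14} = e_1·c_4 = 2.0656.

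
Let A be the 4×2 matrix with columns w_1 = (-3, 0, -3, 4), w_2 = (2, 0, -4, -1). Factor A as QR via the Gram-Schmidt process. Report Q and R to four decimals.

w_1 = (-3, 0, -3, 4); ‖w_1‖ = 5.8310, so q_1 = (-0.5145, 0.0000, -0.5145, 0.6860).
q_1·w_2 = (-0.5145)·2 + 0.0000·0 + (-0.5145)·(-4) + 0.6860·(-1) = 0.3430.
u_2 = w_2 − 0.3430·q_1 = (2.1765, 0.0000, -3.8235, -1.2353).
‖u_2‖ = 4.5697, so q_2 = (0.4763, 0.0000, -0.8367, -0.2703).

Q = [[-0.5145, 0.4763], [0.0000, 0.0000], [-0.5145, -0.8367], [0.6860, -0.2703]], R = [[5.8310, 0.3430], [0.0000, 4.5697]]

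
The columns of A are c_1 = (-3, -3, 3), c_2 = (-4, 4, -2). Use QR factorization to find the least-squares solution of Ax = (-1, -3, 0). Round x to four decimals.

c_1 = (-3, -3, 3); ‖c_1‖ = 5.1962, so q_1 = (-0.5774, -0.5774, 0.5774).
q_1·c_2 = (-0.5774)·(-4) + (-0.5774)·4 + 0.5774·(-2) = -1.1547.
u_2 = c_2 + 1.1547·q_1 = (-4.6667, 3.3333, -1.3333).
‖u_2‖ = 5.8878, so q_2 = (-0.7926, 0.5661, -0.2265).
Qᵀb = (2.3094, -0.9058).
Back-substitute: x_2 = -0.9058/5.8878 = -0.1538.
x_1 = (2.3094 + 1.1547·(-0.1538))/5.1962 = 0.4103.

x = (0.4103, -0.1538)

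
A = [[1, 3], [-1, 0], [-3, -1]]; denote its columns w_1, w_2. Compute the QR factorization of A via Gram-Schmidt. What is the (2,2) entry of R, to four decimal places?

r_{22} = 2.5937

w_1 = (1, -1, -3); ‖w_1‖ = 3.3166, so q_1 = (0.3015, -0.3015, -0.9045).
q_1·w_2 = 0.3015·3 + (-0.3015)·0 + (-0.9045)·(-1) = 1.8091.
u_2 = w_2 − 1.8091·q_1 = (2.4545, 0.5455, 0.6364).
r_{22} = ‖u_2‖ = 2.5937.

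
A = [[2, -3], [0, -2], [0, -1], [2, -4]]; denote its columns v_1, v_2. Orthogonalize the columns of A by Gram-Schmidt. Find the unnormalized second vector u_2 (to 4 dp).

u_2 = (0.5000, -2.0000, -1.0000, -0.5000)

v_1 = (2, 0, 0, 2); ‖v_1‖ = 2.8284, so q_1 = (0.7071, 0.0000, 0.0000, 0.7071).
q_1·v_2 = 0.7071·(-3) + 0.0000·(-2) + 0.0000·(-1) + 0.7071·(-4) = -4.9497.
u_2 = v_2 + 4.9497·q_1 = (0.5000, -2.0000, -1.0000, -0.5000).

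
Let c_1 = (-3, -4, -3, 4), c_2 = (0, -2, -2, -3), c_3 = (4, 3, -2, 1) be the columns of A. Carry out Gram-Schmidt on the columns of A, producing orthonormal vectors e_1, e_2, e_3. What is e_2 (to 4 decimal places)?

e_2 = (0.0292, -0.4473, -0.4570, -0.7682)

c_1 = (-3, -4, -3, 4); ‖c_1‖ = 7.0711, so e_1 = (-0.4243, -0.5657, -0.4243, 0.5657).
e_1·c_2 = (-0.4243)·0 + (-0.5657)·(-2) + (-0.4243)·(-2) + 0.5657·(-3) = 0.2828.
u_2 = c_2 − 0.2828·e_1 = (0.1200, -1.8400, -1.8800, -3.1600).
‖u_2‖ = 4.1134, so e_2 = (0.0292, -0.4473, -0.4570, -0.7682).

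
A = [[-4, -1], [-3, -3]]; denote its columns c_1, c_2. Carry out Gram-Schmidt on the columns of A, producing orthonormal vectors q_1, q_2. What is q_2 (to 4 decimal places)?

q_2 = (0.6000, -0.8000)

q_1 = c_1/‖c_1‖ = (-4, -3)/5.0000 = (-0.8000, -0.6000).
r_{12} = q_1·c_2 = 2.6000.
u_2 = c_2 − 2.6000·q_1 = (1.0800, -1.4400).
‖u_2‖ = 1.8000, so q_2 = (0.6000, -0.8000).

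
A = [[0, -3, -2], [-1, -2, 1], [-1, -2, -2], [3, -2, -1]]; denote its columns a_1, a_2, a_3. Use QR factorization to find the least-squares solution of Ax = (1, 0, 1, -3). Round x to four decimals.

a_1 = (0, -1, -1, 3); ‖a_1‖ = 3.3166, so q_1 = (0.0000, -0.3015, -0.3015, 0.9045).
q_1·a_2 = 0.0000·(-3) + (-0.3015)·(-2) + (-0.3015)·(-2) + 0.9045·(-2) = -0.6030.
u_2 = a_2 + 0.6030·q_1 = (-3.0000, -2.1818, -2.1818, -1.4545).
‖u_2‖ = 4.5427, so q_2 = (-0.6604, -0.4803, -0.4803, -0.3202).
q_1·a_3 = 0.0000·(-2) + (-0.3015)·1 + (-0.3015)·(-2) + 0.9045·(-1) = -0.6030; q_2·a_3 = (-0.6604)·(-2) + (-0.4803)·1 + (-0.4803)·(-2) + (-0.3202)·(-1) = 2.1213.
u_3 = a_3 + 0.6030·q_1 − 2.1213·q_2 = (-0.5991, 1.8370, -1.1630, 0.2247).
‖u_3‖ = 2.2664, so q_3 = (-0.2643, 0.8105, -0.5131, 0.0991).
Qᵀb = (-3.0151, -0.1801, -1.0749).
Back-substitute: x_3 = -1.0749/2.2664 = -0.4743.
x_2 = (-0.1801 − 2.1213·(-0.4743))/4.5427 = 0.1818.
x_1 = (-3.0151 + 0.6030·0.1818 + 0.6030·(-0.4743))/3.3166 = -0.9623.

x = (-0.9623, 0.1818, -0.4743)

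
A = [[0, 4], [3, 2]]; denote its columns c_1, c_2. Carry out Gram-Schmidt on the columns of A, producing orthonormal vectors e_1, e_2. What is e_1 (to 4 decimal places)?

e_1 = (0.0000, 1.0000)

e_1 = c_1/‖c_1‖ = (0, 3)/3.0000 = (0.0000, 1.0000).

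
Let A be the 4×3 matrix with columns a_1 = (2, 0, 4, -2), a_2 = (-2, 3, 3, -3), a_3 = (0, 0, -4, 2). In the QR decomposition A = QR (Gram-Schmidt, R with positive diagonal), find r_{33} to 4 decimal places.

r_{33} = 1.2556

a_1 = (2, 0, 4, -2); ‖a_1‖ = 4.8990, so q_1 = (0.4082, 0.0000, 0.8165, -0.4082).
q_1·a_2 = 0.4082·(-2) + 0.0000·3 + 0.8165·3 + (-0.4082)·(-3) = 2.8577.
u_2 = a_2 − 2.8577·q_1 = (-3.1667, 3.0000, 0.6667, -1.8333).
‖u_2‖ = 4.7784, so q_2 = (-0.6627, 0.6278, 0.1395, -0.3837).
q_1·a_3 = 0.4082·0 + 0.0000·0 + 0.8165·(-4) + (-0.4082)·2 = -4.0825; q_2·a_3 = (-0.6627)·0 + 0.6278·0 + 0.1395·(-4) + (-0.3837)·2 = -1.3254.
u_3 = a_3 + 4.0825·q_1 + 1.3254·q_2 = (0.7883, 0.8321, -0.4818, -0.1752).
r_{33} = ‖u_3‖ = 1.2556.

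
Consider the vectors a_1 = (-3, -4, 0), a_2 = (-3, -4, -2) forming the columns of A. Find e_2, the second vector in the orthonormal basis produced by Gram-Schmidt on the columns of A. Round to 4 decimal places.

e_2 = (0.0000, 0.0000, -1.0000)

e_1 = a_1/‖a_1‖ = (-3, -4, 0)/5.0000 = (-0.6000, -0.8000, 0.0000).
r_{12} = e_1·a_2 = 5.0000.
u_2 = a_2 − 5.0000·e_1 = (0.0000, 0.0000, -2.0000).
‖u_2‖ = 2.0000, so e_2 = (0.0000, 0.0000, -1.0000).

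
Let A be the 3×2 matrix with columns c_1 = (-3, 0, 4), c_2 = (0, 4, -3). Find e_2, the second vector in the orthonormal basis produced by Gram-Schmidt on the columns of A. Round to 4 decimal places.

e_2 = (-0.3283, 0.9119, -0.2462)

c_1 = (-3, 0, 4); ‖c_1‖ = 5.0000, so e_1 = (-0.6000, 0.0000, 0.8000).
e_1·c_2 = (-0.6000)·0 + 0.0000·4 + 0.8000·(-3) = -2.4000.
u_2 = c_2 + 2.4000·e_1 = (-1.4400, 4.0000, -1.0800).
‖u_2‖ = 4.3863, so e_2 = (-0.3283, 0.9119, -0.2462).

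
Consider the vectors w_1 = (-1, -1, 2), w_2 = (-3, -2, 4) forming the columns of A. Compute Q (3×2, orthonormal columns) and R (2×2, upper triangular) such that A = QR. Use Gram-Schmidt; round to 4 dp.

w_1 = (-1, -1, 2); ‖w_1‖ = 2.4495, so q_1 = (-0.4082, -0.4082, 0.8165).
q_1·w_2 = (-0.4082)·(-3) + (-0.4082)·(-2) + 0.8165·4 = 5.3072.
u_2 = w_2 − 5.3072·q_1 = (-0.8333, 0.1667, -0.3333).
‖u_2‖ = 0.9129, so q_2 = (-0.9129, 0.1826, -0.3651).

Q = [[-0.4082, -0.9129], [-0.4082, 0.1826], [0.8165, -0.3651]], R = [[2.4495, 5.3072], [0.0000, 0.9129]]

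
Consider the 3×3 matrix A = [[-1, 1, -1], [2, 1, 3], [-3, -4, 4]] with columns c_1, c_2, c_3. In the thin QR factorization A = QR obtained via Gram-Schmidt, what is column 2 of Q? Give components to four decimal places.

c_1 = (-1, 2, -3); ‖c_1‖ = 3.7417, so q_1 = (-0.2673, 0.5345, -0.8018).
q_1·c_2 = (-0.2673)·1 + 0.5345·1 + (-0.8018)·(-4) = 3.4744.
u_2 = c_2 − 3.4744·q_1 = (1.9286, -0.8571, -1.2143).
‖u_2‖ = 2.4349, so q_2 = (0.7921, -0.3520, -0.4987).

q_2 = (0.7921, -0.3520, -0.4987)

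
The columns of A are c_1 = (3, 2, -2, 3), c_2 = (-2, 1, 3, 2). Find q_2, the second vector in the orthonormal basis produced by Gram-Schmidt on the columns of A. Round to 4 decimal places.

q_1 = c_1/‖c_1‖ = (3, 2, -2, 3)/5.0990 = (0.5883, 0.3922, -0.3922, 0.5883).
r_{12} = q_1·c_2 = -0.7845.
u_2 = c_2 + 0.7845·q_1 = (-1.5385, 1.3077, 2.6923, 2.4615).
‖u_2‖ = 4.1695, so q_2 = (-0.3690, 0.3136, 0.6457, 0.5904).

q_2 = (-0.3690, 0.3136, 0.6457, 0.5904)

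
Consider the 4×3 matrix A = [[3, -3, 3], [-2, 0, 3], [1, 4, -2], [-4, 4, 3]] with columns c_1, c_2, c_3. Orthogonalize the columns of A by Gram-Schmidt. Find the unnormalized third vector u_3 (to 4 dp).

e_1 = c_1/‖c_1‖ = (3, -2, 1, -4)/5.4772 = (0.5477, -0.3651, 0.1826, -0.7303).
r_{12} = e_1·c_2 = -3.8341.
u_2 = c_2 + 3.8341·e_1 = (-0.9000, -1.4000, 4.7000, 1.2000).
‖u_2‖ = 5.1284, so e_2 = (-0.1755, -0.2730, 0.9165, 0.2340).
r_{13} = e_1·c_3 = -2.0083; r_{23} = e_2·c_3 = -2.4764.
u_3 = c_3 + 2.0083·e_1 + 2.4764·e_2 = (3.6654, 1.5906, 0.6362, 2.1128).

u_3 = (3.6654, 1.5906, 0.6362, 2.1128)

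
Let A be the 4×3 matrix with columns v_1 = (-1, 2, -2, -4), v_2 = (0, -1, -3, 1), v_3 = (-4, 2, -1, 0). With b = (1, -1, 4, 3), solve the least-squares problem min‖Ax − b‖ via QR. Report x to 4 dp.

e_1 = v_1/‖v_1‖ = (-1, 2, -2, -4)/5.0000 = (-0.2000, 0.4000, -0.4000, -0.8000).
r_{12} = e_1·v_2 = 0.0000.
u_2 = v_2 + 0.0000·e_1 = (0.0000, -1.0000, -3.0000, 1.0000).
‖u_2‖ = 3.3166, so e_2 = (0.0000, -0.3015, -0.9045, 0.3015).
r_{13} = e_1·v_3 = 2.0000; r_{23} = e_2·v_3 = 0.3015.
u_3 = v_3 − 2.0000·e_1 − 0.3015·e_2 = (-3.6000, 1.2909, 0.0727, 1.5091).
‖u_3‖ = 4.1121, so e_3 = (-0.8755, 0.3139, 0.0177, 0.3670).
Qᵀb = (-4.6000, -2.4121, -0.0177).
Back-substitute: x_3 = -0.0177/4.1121 = -0.0043.
x_2 = (-2.4121 − 0.3015·(-0.0043))/3.3166 = -0.7269.
x_1 = (-4.6000 + 0.0000·(-0.7269) − 2.0000·(-0.0043))/5.0000 = -0.9183.

x = (-0.9183, -0.7269, -0.0043)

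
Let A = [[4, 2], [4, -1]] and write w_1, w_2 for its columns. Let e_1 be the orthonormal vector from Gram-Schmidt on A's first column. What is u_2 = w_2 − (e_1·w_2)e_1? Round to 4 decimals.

w_1 = (4, 4); ‖w_1‖ = 5.6569, so e_1 = (0.7071, 0.7071).
e_1·w_2 = 0.7071·2 + 0.7071·(-1) = 0.7071.
u_2 = w_2 − 0.7071·e_1 = (1.5000, -1.5000).

u_2 = (1.5000, -1.5000)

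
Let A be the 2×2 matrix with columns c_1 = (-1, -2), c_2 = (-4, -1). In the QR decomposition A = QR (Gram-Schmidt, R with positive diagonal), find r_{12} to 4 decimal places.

c_1 = (-1, -2); ‖c_1‖ = 2.2361, so q_1 = (-0.4472, -0.8944).
r_{12} = q_1·c_2 = 2.6833.

r_{12} = 2.6833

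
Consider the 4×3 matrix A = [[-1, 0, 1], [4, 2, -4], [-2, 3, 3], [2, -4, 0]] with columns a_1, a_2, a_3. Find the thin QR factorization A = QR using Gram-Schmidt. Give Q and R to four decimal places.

Q = [[-0.2000, -0.0457, 0.0201], [0.8000, 0.5638, 0.0817], [-0.4000, 0.4800, 0.7771], [0.4000, -0.6705, 0.6237]], R = [[5.0000, -1.2000, -4.6000], [0.0000, 5.2498, -0.8610], [0.0000, 0.0000, 2.0245]]

a_1 = (-1, 4, -2, 2); ‖a_1‖ = 5.0000, so q_1 = (-0.2000, 0.8000, -0.4000, 0.4000).
q_1·a_2 = (-0.2000)·0 + 0.8000·2 + (-0.4000)·3 + 0.4000·(-4) = -1.2000.
u_2 = a_2 + 1.2000·q_1 = (-0.2400, 2.9600, 2.5200, -3.5200).
‖u_2‖ = 5.2498, so q_2 = (-0.0457, 0.5638, 0.4800, -0.6705).
q_1·a_3 = (-0.2000)·1 + 0.8000·(-4) + (-0.4000)·3 + 0.4000·0 = -4.6000; q_2·a_3 = (-0.0457)·1 + 0.5638·(-4) + 0.4800·3 + (-0.6705)·0 = -0.8610.
u_3 = a_3 + 4.6000·q_1 + 0.8610·q_2 = (0.0406, 0.1655, 1.5733, 1.2627).
‖u_3‖ = 2.0245, so q_3 = (0.0201, 0.0817, 0.7771, 0.6237).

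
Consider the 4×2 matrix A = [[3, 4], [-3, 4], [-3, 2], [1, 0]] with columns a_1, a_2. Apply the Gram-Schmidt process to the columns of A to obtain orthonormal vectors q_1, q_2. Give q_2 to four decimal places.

q_2 = (0.7880, 0.5698, 0.2303, 0.0364)

a_1 = (3, -3, -3, 1); ‖a_1‖ = 5.2915, so q_1 = (0.5669, -0.5669, -0.5669, 0.1890).
q_1·a_2 = 0.5669·4 + (-0.5669)·4 + (-0.5669)·2 + 0.1890·0 = -1.1339.
u_2 = a_2 + 1.1339·q_1 = (4.6429, 3.3571, 1.3571, 0.2143).
‖u_2‖ = 5.8919, so q_2 = (0.7880, 0.5698, 0.2303, 0.0364).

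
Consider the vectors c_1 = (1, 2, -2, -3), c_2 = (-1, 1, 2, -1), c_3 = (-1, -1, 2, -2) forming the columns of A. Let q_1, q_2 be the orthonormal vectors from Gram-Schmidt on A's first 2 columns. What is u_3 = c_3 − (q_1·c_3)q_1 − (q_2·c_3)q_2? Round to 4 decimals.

u_3 = (-0.0873, -1.7460, 0.1746, -1.3095)

c_1 = (1, 2, -2, -3); ‖c_1‖ = 4.2426, so q_1 = (0.2357, 0.4714, -0.4714, -0.7071).
q_1·c_2 = 0.2357·(-1) + 0.4714·1 + (-0.4714)·2 + (-0.7071)·(-1) = 0.0000.
u_2 = c_2 + 0.0000·q_1 = (-1.0000, 1.0000, 2.0000, -1.0000).
‖u_2‖ = 2.6458, so q_2 = (-0.3780, 0.3780, 0.7559, -0.3780).
q_1·c_3 = 0.2357·(-1) + 0.4714·(-1) + (-0.4714)·2 + (-0.7071)·(-2) = -0.2357; q_2·c_3 = (-0.3780)·(-1) + 0.3780·(-1) + 0.7559·2 + (-0.3780)·(-2) = 2.2678.
u_3 = c_3 + 0.2357·q_1 − 2.2678·q_2 = (-0.0873, -1.7460, 0.1746, -1.3095).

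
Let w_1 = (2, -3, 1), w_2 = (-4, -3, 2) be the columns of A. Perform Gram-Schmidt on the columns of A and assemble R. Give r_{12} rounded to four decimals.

w_1 = (2, -3, 1); ‖w_1‖ = 3.7417, so q_1 = (0.5345, -0.8018, 0.2673).
r_{12} = q_1·w_2 = 0.8018.

r_{12} = 0.8018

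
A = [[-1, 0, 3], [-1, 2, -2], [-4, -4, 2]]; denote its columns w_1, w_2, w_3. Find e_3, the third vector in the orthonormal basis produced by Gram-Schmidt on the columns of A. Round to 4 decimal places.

e_3 = (0.9370, -0.3123, -0.1562)

e_1 = w_1/‖w_1‖ = (-1, -1, -4)/4.2426 = (-0.2357, -0.2357, -0.9428).
r_{12} = e_1·w_2 = 3.2998.
u_2 = w_2 − 3.2998·e_1 = (0.7778, 2.7778, -0.8889).
‖u_2‖ = 3.0185, so e_2 = (0.2577, 0.9203, -0.2945).
r_{13} = e_1·w_3 = -2.1213; r_{23} = e_2·w_3 = -1.6565.
u_3 = w_3 + 2.1213·e_1 + 1.6565·e_2 = (2.9268, -0.9756, -0.4878).
‖u_3‖ = 3.1235, so e_3 = (0.9370, -0.3123, -0.1562).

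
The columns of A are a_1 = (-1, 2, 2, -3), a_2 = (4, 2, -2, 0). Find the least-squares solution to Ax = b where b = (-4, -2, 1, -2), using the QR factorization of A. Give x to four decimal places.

x = (0.2500, -0.8750)

a_1 = (-1, 2, 2, -3); ‖a_1‖ = 4.2426, so q_1 = (-0.2357, 0.4714, 0.4714, -0.7071).
q_1·a_2 = (-0.2357)·4 + 0.4714·2 + 0.4714·(-2) + (-0.7071)·0 = -0.9428.
u_2 = a_2 + 0.9428·q_1 = (3.7778, 2.4444, -1.5556, -0.6667).
‖u_2‖ = 4.8074, so q_2 = (0.7858, 0.5085, -0.3236, -0.1387).
Qᵀb = (1.8856, -4.2065).
Back-substitute: x_2 = -4.2065/4.8074 = -0.8750.
x_1 = (1.8856 + 0.9428·(-0.8750))/4.2426 = 0.2500.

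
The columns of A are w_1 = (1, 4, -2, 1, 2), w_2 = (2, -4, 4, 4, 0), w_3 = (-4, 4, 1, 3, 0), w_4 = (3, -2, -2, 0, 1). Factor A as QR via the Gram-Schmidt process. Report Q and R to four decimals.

w_1 = (1, 4, -2, 1, 2); ‖w_1‖ = 5.0990, so q_1 = (0.1961, 0.7845, -0.3922, 0.1961, 0.3922).
q_1·w_2 = 0.1961·2 + 0.7845·(-4) + (-0.3922)·4 + 0.1961·4 + 0.3922·0 = -3.5301.
u_2 = w_2 + 3.5301·q_1 = (2.6923, -1.2308, 2.6154, 4.6923, 1.3846).
‖u_2‖ = 6.2880, so q_2 = (0.4282, -0.1957, 0.4159, 0.7462, 0.2202).
q_1·w_3 = 0.1961·(-4) + 0.7845·4 + (-0.3922)·1 + 0.1961·3 + 0.3922·0 = 2.5495; q_2·w_3 = 0.4282·(-4) + (-0.1957)·4 + 0.4159·1 + 0.7462·3 + 0.2202·0 = 0.1590.
u_3 = w_3 − 2.5495·q_1 − 0.1590·q_2 = (-4.5681, 2.0311, 1.9339, 2.3813, -1.0350).
‖u_3‖ = 5.9561, so q_3 = (-0.7670, 0.3410, 0.3247, 0.3998, -0.1738).
q_1·w_4 = 0.1961·3 + 0.7845·(-2) + (-0.3922)·(-2) + 0.1961·0 + 0.3922·1 = 0.1961; q_2·w_4 = 0.4282·3 + (-0.1957)·(-2) + 0.4159·(-2) + 0.7462·0 + 0.2202·1 = 1.0643; q_3·w_4 = (-0.7670)·3 + 0.3410·(-2) + 0.3247·(-2) + 0.3998·0 + (-0.1738)·1 = -3.8061.
u_4 = w_4 − 0.1961·q_1 − 1.0643·q_2 + 3.8061·q_3 = (-0.4133, -0.6476, -1.1300, 0.6890, 0.0273).
‖u_4‖ = 1.5305, so q_4 = (-0.2700, -0.4231, -0.7383, 0.4502, 0.0178).

Q = [[0.1961, 0.4282, -0.7670, -0.2700], [0.7845, -0.1957, 0.3410, -0.4231], [-0.3922, 0.4159, 0.3247, -0.7383], [0.1961, 0.7462, 0.3998, 0.4502], [0.3922, 0.2202, -0.1738, 0.0178]], R = [[5.0990, -3.5301, 2.5495, 0.1961], [0.0000, 6.2880, 0.1590, 1.0643], [0.0000, 0.0000, 5.9561, -3.8061], [0.0000, 0.0000, 0.0000, 1.5305]]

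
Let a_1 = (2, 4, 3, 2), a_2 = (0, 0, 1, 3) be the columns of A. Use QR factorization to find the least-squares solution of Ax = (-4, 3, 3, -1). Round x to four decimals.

x = (0.4418, -0.3976)

e_1 = a_1/‖a_1‖ = (2, 4, 3, 2)/5.7446 = (0.3482, 0.6963, 0.5222, 0.3482).
r_{12} = e_1·a_2 = 1.5667.
u_2 = a_2 − 1.5667·e_1 = (-0.5455, -1.0909, 0.1818, 2.4545).
‖u_2‖ = 2.7469, so e_2 = (-0.1986, -0.3971, 0.0662, 0.8936).
Qᵀb = (1.9149, -1.0921).
Back-substitute: x_2 = -1.0921/2.7469 = -0.3976.
x_1 = (1.9149 − 1.5667·(-0.3976))/5.7446 = 0.4418.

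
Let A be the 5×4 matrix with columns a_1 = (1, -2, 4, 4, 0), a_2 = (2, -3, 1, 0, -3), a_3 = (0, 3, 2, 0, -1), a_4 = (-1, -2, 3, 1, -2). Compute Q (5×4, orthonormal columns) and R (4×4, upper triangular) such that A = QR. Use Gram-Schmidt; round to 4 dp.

a_1 = (1, -2, 4, 4, 0); ‖a_1‖ = 6.0828, so q_1 = (0.1644, -0.3288, 0.6576, 0.6576, 0.0000).
q_1·a_2 = 0.1644·2 + (-0.3288)·(-3) + 0.6576·1 + 0.6576·0 + 0.0000·(-3) = 1.9728.
u_2 = a_2 − 1.9728·q_1 = (1.6757, -2.3514, -0.2973, -1.2973, -3.0000).
‖u_2‖ = 4.3713, so q_2 = (0.3833, -0.5379, -0.0680, -0.2968, -0.6863).
q_1·a_3 = 0.1644·0 + (-0.3288)·3 + 0.6576·2 + 0.6576·0 + 0.0000·(-1) = 0.3288; q_2·a_3 = 0.3833·0 + (-0.5379)·3 + (-0.0680)·2 + (-0.2968)·0 + (-0.6863)·(-1) = -1.0635.
u_3 = a_3 − 0.3288·q_1 + 1.0635·q_2 = (0.3536, 2.5361, 1.7115, -0.5318, -1.7298).
‖u_3‖ = 3.5722, so q_3 = (0.0990, 0.7099, 0.4791, -0.1489, -0.4842).
q_1·a_4 = 0.1644·(-1) + (-0.3288)·(-2) + 0.6576·3 + 0.6576·1 + 0.0000·(-2) = 3.1236; q_2·a_4 = 0.3833·(-1) + (-0.5379)·(-2) + (-0.0680)·3 + (-0.2968)·1 + (-0.6863)·(-2) = 1.5643; q_3·a_4 = 0.0990·(-1) + 0.7099·(-2) + 0.4791·3 + (-0.1489)·1 + (-0.4842)·(-2) = 0.7380.
u_4 = a_4 − 3.1236·q_1 − 1.5643·q_2 − 0.7380·q_3 = (-2.1862, -0.6555, 0.6987, -0.4799, -0.5691).
‖u_4‖ = 2.5003, so q_4 = (-0.8744, -0.2622, 0.2795, -0.1920, -0.2276).

Q = [[0.1644, 0.3833, 0.0990, -0.8744], [-0.3288, -0.5379, 0.7099, -0.2622], [0.6576, -0.0680, 0.4791, 0.2795], [0.6576, -0.2968, -0.1489, -0.1920], [0.0000, -0.6863, -0.4842, -0.2276]], R = [[6.0828, 1.9728, 0.3288, 3.1236], [0.0000, 4.3713, -1.0635, 1.5643], [0.0000, 0.0000, 3.5722, 0.7380], [0.0000, 0.0000, 0.0000, 2.5003]]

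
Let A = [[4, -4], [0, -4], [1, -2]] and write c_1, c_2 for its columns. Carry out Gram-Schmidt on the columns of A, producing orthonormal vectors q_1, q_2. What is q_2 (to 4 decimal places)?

q_1 = c_1/‖c_1‖ = (4, 0, 1)/4.1231 = (0.9701, 0.0000, 0.2425).
r_{12} = q_1·c_2 = -4.3656.
u_2 = c_2 + 4.3656·q_1 = (0.2353, -4.0000, -0.9412).
‖u_2‖ = 4.1160, so q_2 = (0.0572, -0.9718, -0.2287).

q_2 = (0.0572, -0.9718, -0.2287)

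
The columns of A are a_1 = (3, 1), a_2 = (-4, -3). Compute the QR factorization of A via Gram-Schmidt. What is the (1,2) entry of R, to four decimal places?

r_{12} = -4.7434

e_1 = a_1/‖a_1‖ = (3, 1)/3.1623 = (0.9487, 0.3162).
r_{12} = e_1·a_2 = -4.7434.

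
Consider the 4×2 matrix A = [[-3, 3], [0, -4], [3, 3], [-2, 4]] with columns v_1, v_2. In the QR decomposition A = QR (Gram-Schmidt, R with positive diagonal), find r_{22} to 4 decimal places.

r_{22} = 6.8623

q_1 = v_1/‖v_1‖ = (-3, 0, 3, -2)/4.6904 = (-0.6396, 0.0000, 0.6396, -0.4264).
r_{12} = q_1·v_2 = -1.7056.
u_2 = v_2 + 1.7056·q_1 = (1.9091, -4.0000, 4.0909, 3.2727).
r_{22} = ‖u_2‖ = 6.8623.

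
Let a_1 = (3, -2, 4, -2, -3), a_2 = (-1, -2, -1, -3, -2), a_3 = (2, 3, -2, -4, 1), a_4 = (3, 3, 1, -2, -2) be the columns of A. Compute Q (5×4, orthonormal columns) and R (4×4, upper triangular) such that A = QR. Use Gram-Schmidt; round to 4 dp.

a_1 = (3, -2, 4, -2, -3); ‖a_1‖ = 6.4807, so e_1 = (0.4629, -0.3086, 0.6172, -0.3086, -0.4629).
e_1·a_2 = 0.4629·(-1) + (-0.3086)·(-2) + 0.6172·(-1) + (-0.3086)·(-3) + (-0.4629)·(-2) = 1.3887.
u_2 = a_2 − 1.3887·e_1 = (-1.6429, -1.5714, -1.8571, -2.5714, -1.3571).
‖u_2‖ = 4.1318, so e_2 = (-0.3976, -0.3803, -0.4495, -0.6224, -0.3285).
e_1·a_3 = 0.4629·2 + (-0.3086)·3 + 0.6172·(-2) + (-0.3086)·(-4) + (-0.4629)·1 = -0.4629; e_2·a_3 = (-0.3976)·2 + (-0.3803)·3 + (-0.4495)·(-2) + (-0.6224)·(-4) + (-0.3285)·1 = 1.1237.
u_3 = a_3 + 0.4629·e_1 − 1.1237·e_2 = (2.6611, 3.2845, -1.2092, -3.4435, 1.1548).
‖u_3‖ = 5.7029, so e_3 = (0.4666, 0.5759, -0.2120, -0.6038, 0.2025).
e_1·a_4 = 0.4629·3 + (-0.3086)·3 + 0.6172·1 + (-0.3086)·(-2) + (-0.4629)·(-2) = 2.6232; e_2·a_4 = (-0.3976)·3 + (-0.3803)·3 + (-0.4495)·1 + (-0.6224)·(-2) + (-0.3285)·(-2) = -0.8817; e_3·a_4 = 0.4666·3 + 0.5759·3 + (-0.2120)·1 + (-0.6038)·(-2) + 0.2025·(-2) = 3.7183.
u_4 = a_4 − 2.6232·e_1 + 0.8817·e_2 − 3.7183·e_3 = (-0.2999, 1.3327, -0.2269, 0.5060, -1.8283).
‖u_4‖ = 2.3486, so e_4 = (-0.1277, 0.5674, -0.0966, 0.2154, -0.7784).

Q = [[0.4629, -0.3976, 0.4666, -0.1277], [-0.3086, -0.3803, 0.5759, 0.5674], [0.6172, -0.4495, -0.2120, -0.0966], [-0.3086, -0.6224, -0.6038, 0.2154], [-0.4629, -0.3285, 0.2025, -0.7784]], R = [[6.4807, 1.3887, -0.4629, 2.6232], [0.0000, 4.1318, 1.1237, -0.8817], [0.0000, 0.0000, 5.7029, 3.7183], [0.0000, 0.0000, 0.0000, 2.3486]]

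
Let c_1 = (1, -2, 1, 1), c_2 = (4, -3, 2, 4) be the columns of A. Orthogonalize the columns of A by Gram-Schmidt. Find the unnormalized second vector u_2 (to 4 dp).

u_2 = (1.7143, 1.5714, -0.2857, 1.7143)

c_1 = (1, -2, 1, 1); ‖c_1‖ = 2.6458, so e_1 = (0.3780, -0.7559, 0.3780, 0.3780).
e_1·c_2 = 0.3780·4 + (-0.7559)·(-3) + 0.3780·2 + 0.3780·4 = 6.0474.
u_2 = c_2 − 6.0474·e_1 = (1.7143, 1.5714, -0.2857, 1.7143).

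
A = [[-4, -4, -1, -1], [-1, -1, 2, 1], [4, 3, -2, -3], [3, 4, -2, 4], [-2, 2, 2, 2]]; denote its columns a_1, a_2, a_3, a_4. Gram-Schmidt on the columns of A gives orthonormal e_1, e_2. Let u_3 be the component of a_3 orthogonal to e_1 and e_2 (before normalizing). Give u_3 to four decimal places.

u_3 = (-2.1566, 1.7108, -0.5435, -1.4324, 0.2222)

e_1 = a_1/‖a_1‖ = (-4, -1, 4, 3, -2)/6.7823 = (-0.5898, -0.1474, 0.5898, 0.4423, -0.2949).
r_{12} = e_1·a_2 = 5.4554.
u_2 = a_2 − 5.4554·e_1 = (-0.7826, -0.1957, -0.2174, 1.5870, 3.6087).
‖u_2‖ = 4.0298, so e_2 = (-0.1942, -0.0486, -0.0539, 0.3938, 0.8955).
r_{13} = e_1·a_3 = -2.3591; r_{23} = e_2·a_3 = 1.2084.
u_3 = a_3 + 2.3591·e_1 − 1.2084·e_2 = (-2.1566, 1.7108, -0.5435, -1.4324, 0.2222).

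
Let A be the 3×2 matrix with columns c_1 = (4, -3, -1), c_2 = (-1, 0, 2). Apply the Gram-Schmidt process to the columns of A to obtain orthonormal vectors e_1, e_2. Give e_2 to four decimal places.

c_1 = (4, -3, -1); ‖c_1‖ = 5.0990, so e_1 = (0.7845, -0.5883, -0.1961).
e_1·c_2 = 0.7845·(-1) + (-0.5883)·0 + (-0.1961)·2 = -1.1767.
u_2 = c_2 + 1.1767·e_1 = (-0.0769, -0.6923, 1.7692).
‖u_2‖ = 1.9014, so e_2 = (-0.0405, -0.3641, 0.9305).

e_2 = (-0.0405, -0.3641, 0.9305)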